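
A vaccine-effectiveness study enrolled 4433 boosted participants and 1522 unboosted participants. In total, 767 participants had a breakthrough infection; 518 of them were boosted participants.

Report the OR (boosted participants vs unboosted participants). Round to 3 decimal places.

OR: 0.676

boosted participants without the outcome: 4433 − 518 = 3915
unboosted participants with the outcome: 767 − 518 = 249
unboosted participants without the outcome: 1522 − 249 = 1273
OR = (518 × 1273) / (3915 × 249) = 659414/974835 ≈ 0.676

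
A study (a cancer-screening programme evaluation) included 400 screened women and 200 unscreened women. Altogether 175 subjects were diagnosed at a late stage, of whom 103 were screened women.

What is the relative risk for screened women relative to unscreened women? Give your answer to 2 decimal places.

screened women without the outcome: 400 − 103 = 297
unscreened women with the outcome: 175 − 103 = 72
unscreened women without the outcome: 200 − 72 = 128
risk, screened women = 103/400 = 0.2575
risk, unscreened women = 72/200 = 0.3600
RR = 0.2575 / 0.3600 = 0.72

0.72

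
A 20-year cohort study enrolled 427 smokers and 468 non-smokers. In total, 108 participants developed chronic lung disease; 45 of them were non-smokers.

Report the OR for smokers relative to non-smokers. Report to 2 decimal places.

smokers with the outcome: 108 − 45 = 63
smokers without the outcome: 427 − 63 = 364
non-smokers without the outcome: 468 − 45 = 423
OR = (63 × 423) / (364 × 45) = 26649/16380 ≈ 1.63

1.63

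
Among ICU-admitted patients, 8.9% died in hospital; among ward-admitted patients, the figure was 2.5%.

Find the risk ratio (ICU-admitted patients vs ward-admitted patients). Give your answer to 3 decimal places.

RR = 0.08900 / 0.02500 = 3.560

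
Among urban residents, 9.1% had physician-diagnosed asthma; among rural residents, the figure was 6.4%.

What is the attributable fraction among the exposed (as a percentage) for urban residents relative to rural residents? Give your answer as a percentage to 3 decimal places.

AR% = (0.0910 − 0.0640) / 0.0910 = 0.2967 → 29.670%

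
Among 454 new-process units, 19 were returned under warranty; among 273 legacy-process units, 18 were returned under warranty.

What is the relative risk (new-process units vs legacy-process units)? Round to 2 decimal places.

RR = 0.63

risk, new-process units = 19/454 = 0.04185
risk, legacy-process units = 18/273 = 0.06593
RR = 0.04185 / 0.06593 = 0.63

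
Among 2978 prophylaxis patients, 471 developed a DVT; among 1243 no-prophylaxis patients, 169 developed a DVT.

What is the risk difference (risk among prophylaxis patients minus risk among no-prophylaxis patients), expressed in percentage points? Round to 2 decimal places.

risk, prophylaxis patients = 471/2978 = 0.1582
risk, no-prophylaxis patients = 169/1243 = 0.1360
risk difference = 0.1582 − 0.1360 = 0.0222 → 2.22 percentage points

RD ≈ 2.22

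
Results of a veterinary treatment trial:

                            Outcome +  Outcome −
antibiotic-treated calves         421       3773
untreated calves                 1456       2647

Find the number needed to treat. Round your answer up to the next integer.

NNT ≈ 4

risk, antibiotic-treated calves = 421/4194 = 0.100381
risk, untreated calves = 1456/4103 = 0.354862
absolute risk difference = 0.254481
1 / 0.254481 = 3.930 → round up → 4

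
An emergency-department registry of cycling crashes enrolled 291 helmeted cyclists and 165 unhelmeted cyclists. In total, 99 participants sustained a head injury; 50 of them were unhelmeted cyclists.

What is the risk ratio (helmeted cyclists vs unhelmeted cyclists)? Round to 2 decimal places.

helmeted cyclists with the outcome: 99 − 50 = 49
helmeted cyclists without the outcome: 291 − 49 = 242
unhelmeted cyclists without the outcome: 165 − 50 = 115
risk, helmeted cyclists = 49/291 = 0.1684
risk, unhelmeted cyclists = 50/165 = 0.3030
RR = 0.1684 / 0.3030 = 0.56

0.56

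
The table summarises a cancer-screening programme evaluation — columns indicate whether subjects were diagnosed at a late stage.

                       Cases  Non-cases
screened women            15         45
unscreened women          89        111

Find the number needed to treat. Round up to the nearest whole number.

risk, screened women = 15/60 = 0.250000
risk, unscreened women = 89/200 = 0.445000
absolute risk difference = 0.195000
1 / 0.195000 = 5.128 → round up → 6

NNT: 6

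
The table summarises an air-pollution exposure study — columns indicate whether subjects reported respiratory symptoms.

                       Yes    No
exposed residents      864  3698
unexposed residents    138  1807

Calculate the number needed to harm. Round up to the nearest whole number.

9

risk, exposed residents = 864/4562 = 0.189391
risk, unexposed residents = 138/1945 = 0.070951
absolute risk difference = 0.118439
1 / 0.118439 = 8.443 → round up → 9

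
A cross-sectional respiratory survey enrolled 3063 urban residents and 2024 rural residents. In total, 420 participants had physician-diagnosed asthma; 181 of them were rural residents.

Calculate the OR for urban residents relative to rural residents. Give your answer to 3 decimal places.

urban residents with the outcome: 420 − 181 = 239
urban residents without the outcome: 3063 − 239 = 2824
rural residents without the outcome: 2024 − 181 = 1843
OR = (239 × 1843) / (2824 × 181) = 440477/511144 ≈ 0.862

OR ≈ 0.862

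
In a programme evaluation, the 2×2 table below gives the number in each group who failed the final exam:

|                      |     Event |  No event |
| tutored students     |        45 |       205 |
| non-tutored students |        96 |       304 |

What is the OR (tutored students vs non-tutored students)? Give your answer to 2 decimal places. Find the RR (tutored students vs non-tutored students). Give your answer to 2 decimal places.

OR = (45 × 304) / (205 × 96) = 13680/19680 ≈ 0.70
risk, tutored students = 45/250 = 0.1800
risk, non-tutored students = 96/400 = 0.2400
RR = 0.1800 / 0.2400 = 0.75

OR = 0.70; RR = 0.75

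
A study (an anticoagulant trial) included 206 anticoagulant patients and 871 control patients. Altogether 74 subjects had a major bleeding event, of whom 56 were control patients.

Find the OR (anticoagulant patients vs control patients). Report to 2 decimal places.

OR: 1.39

anticoagulant patients with the outcome: 74 − 56 = 18
anticoagulant patients without the outcome: 206 − 18 = 188
control patients without the outcome: 871 − 56 = 815
odds, anticoagulant patients = 18/188 = 0.0957
odds, control patients = 56/815 = 0.0687
OR = 0.0957 / 0.0687 = 1.39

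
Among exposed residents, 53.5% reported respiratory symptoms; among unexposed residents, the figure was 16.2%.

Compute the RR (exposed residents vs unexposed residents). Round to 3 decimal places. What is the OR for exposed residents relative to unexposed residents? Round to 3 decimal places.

RR = 0.5350 / 0.1620 = 3.302
odds, exposed residents = 0.5350/0.4650 = 1.1505
odds, unexposed residents = 0.1620/0.8380 = 0.1933
OR = 1.1505 / 0.1933 = 5.952

RR = 3.302; OR = 5.952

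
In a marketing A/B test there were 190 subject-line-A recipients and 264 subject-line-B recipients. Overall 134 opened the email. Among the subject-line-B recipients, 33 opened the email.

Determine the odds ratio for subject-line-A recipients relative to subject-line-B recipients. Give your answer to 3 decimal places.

OR ≈ 7.944

subject-line-A recipients with the outcome: 134 − 33 = 101
subject-line-A recipients without the outcome: 190 − 101 = 89
subject-line-B recipients without the outcome: 264 − 33 = 231
OR = (101 × 231) / (89 × 33) = 23331/2937 ≈ 7.944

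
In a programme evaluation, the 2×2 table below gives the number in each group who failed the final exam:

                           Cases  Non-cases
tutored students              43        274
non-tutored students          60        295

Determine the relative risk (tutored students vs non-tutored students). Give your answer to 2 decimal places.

RR: 0.80

risk, tutored students = 43/317 = 0.1356
risk, non-tutored students = 60/355 = 0.1690
RR = 0.1356 / 0.1690 = 0.80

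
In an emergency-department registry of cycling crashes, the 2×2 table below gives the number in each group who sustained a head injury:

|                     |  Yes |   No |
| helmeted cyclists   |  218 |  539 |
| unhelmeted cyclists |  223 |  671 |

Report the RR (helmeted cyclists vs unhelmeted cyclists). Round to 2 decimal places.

risk, helmeted cyclists = 218/757 = 0.2880
risk, unhelmeted cyclists = 223/894 = 0.2494
RR = 0.2880 / 0.2494 = 1.15

RR = 1.15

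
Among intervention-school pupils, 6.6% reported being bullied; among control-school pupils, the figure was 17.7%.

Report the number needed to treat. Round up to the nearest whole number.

absolute risk difference = 0.111000
1 / 0.111000 = 9.009 → round up → 10

10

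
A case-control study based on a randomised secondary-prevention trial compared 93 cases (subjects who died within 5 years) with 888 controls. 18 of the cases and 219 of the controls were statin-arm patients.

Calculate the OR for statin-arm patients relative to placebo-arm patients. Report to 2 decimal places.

OR = (18 × 669) / (219 × 75) = 12042/16425 ≈ 0.73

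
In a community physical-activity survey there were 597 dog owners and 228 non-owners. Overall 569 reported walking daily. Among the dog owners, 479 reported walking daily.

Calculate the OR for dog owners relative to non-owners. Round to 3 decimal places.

dog owners without the outcome: 597 − 479 = 118
non-owners with the outcome: 569 − 479 = 90
non-owners without the outcome: 228 − 90 = 138
odds, dog owners = 479/118 = 4.0593
odds, non-owners = 90/138 = 0.6522
OR = 4.0593 / 0.6522 = 6.224

6.224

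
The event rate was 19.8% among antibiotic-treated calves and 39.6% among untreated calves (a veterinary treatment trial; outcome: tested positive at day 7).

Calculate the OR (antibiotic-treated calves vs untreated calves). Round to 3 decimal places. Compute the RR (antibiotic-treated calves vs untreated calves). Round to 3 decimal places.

odds, antibiotic-treated calves = 0.1980/0.8020 = 0.2469
odds, untreated calves = 0.3960/0.6040 = 0.6556
OR = 0.2469 / 0.6556 = 0.377
RR = 0.1980 / 0.3960 = 0.500

OR = 0.377; RR = 0.500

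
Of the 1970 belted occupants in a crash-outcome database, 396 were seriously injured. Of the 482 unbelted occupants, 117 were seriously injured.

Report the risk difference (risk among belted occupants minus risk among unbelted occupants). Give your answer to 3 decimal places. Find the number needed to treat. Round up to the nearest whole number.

risk, belted occupants = 396/1970 = 0.2010
risk, unbelted occupants = 117/482 = 0.2427
risk difference = 0.2010 − 0.2427 = -0.042
absolute risk difference = 0.041723
1 / 0.041723 = 23.968 → round up → 24

RD = -0.042; NNT = 24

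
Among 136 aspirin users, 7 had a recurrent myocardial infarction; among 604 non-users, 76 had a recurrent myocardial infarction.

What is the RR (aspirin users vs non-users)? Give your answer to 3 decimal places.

risk, aspirin users = 7/136 = 0.0515
risk, non-users = 76/604 = 0.1258
RR = 0.0515 / 0.1258 = 0.409

0.409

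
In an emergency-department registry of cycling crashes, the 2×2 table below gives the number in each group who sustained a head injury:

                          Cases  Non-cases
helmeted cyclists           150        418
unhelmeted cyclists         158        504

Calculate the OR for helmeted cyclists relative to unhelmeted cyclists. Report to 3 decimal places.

OR = (150 × 504) / (418 × 158) = 75600/66044 ≈ 1.145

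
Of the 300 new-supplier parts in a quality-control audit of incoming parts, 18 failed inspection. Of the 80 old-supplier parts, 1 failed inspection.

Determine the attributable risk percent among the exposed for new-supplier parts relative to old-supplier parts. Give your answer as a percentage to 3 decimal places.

79.167%

risk, new-supplier parts = 18/300 = 0.06000
risk, old-supplier parts = 1/80 = 0.01250
AR% = (0.06000 − 0.01250) / 0.06000 = 0.7917 → 79.167%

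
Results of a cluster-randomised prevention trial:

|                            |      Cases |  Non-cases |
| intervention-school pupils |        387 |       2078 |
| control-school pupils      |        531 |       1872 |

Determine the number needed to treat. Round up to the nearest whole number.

risk, intervention-school pupils = 387/2465 = 0.156998
risk, control-school pupils = 531/2403 = 0.220974
absolute risk difference = 0.063976
1 / 0.063976 = 15.631 → round up → 16

16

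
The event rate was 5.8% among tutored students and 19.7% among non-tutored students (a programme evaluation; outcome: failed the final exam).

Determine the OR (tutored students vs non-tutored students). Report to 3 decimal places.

odds, tutored students = 0.0580/0.9420 = 0.0616
odds, non-tutored students = 0.1970/0.8030 = 0.2453
OR = 0.0616 / 0.2453 = 0.251

OR ≈ 0.251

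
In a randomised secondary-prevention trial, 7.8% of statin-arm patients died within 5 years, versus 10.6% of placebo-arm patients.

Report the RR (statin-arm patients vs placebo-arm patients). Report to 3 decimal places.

RR = 0.0780 / 0.1060 = 0.736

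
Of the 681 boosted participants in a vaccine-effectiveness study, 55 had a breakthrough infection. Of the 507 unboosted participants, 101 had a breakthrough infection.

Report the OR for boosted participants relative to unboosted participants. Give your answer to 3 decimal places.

OR = (55 × 406) / (626 × 101) = 22330/63226 ≈ 0.353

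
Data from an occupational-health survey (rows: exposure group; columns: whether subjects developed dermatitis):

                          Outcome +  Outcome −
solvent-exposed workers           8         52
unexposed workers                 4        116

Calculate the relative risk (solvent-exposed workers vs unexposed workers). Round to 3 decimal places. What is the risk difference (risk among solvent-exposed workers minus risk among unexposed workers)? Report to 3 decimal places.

RR = 4.000; RD = 0.100

risk, solvent-exposed workers = 8/60 = 0.13333
risk, unexposed workers = 4/120 = 0.03333
RR = 0.13333 / 0.03333 = 4.000
risk difference = 0.13333 − 0.03333 = 0.100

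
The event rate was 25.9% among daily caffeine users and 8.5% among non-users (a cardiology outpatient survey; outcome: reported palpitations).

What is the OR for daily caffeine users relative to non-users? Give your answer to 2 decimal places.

odds, daily caffeine users = 0.2590/0.7410 = 0.3495
odds, non-users = 0.0850/0.9150 = 0.0929
OR = 0.3495 / 0.0929 = 3.76

OR = 3.76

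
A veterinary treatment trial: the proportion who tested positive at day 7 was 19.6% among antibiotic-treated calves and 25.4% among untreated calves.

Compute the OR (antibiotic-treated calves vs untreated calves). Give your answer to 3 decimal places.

OR: 0.716

odds, antibiotic-treated calves = 0.1960/0.8040 = 0.2438
odds, untreated calves = 0.2540/0.7460 = 0.3405
OR = 0.2438 / 0.3405 = 0.716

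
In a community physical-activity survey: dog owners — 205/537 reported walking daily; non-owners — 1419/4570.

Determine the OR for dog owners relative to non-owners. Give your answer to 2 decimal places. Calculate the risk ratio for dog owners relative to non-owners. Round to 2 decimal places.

OR = 1.37; RR = 1.23

odds, dog owners = 205/332 = 0.6175
odds, non-owners = 1419/3151 = 0.4503
OR = 0.6175 / 0.4503 = 1.37
risk, dog owners = 205/537 = 0.3818
risk, non-owners = 1419/4570 = 0.3105
RR = 0.3818 / 0.3105 = 1.23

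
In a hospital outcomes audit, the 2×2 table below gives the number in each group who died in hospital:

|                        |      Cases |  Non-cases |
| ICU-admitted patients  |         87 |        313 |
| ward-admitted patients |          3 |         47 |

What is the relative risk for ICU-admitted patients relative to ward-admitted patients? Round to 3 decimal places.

RR: 3.625

risk, ICU-admitted patients = 87/400 = 0.2175
risk, ward-admitted patients = 3/50 = 0.0600
RR = 0.2175 / 0.0600 = 3.625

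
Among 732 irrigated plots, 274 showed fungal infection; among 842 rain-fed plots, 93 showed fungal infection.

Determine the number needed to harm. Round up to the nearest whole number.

NNH: 4

risk, irrigated plots = 274/732 = 0.374317
risk, rain-fed plots = 93/842 = 0.110451
absolute risk difference = 0.263866
1 / 0.263866 = 3.790 → round up → 4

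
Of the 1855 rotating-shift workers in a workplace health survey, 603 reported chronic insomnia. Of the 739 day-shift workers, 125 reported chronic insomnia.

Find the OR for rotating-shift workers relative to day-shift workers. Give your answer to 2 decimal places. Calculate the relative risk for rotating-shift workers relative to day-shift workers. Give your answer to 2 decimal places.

OR = 2.37; RR = 1.92

OR = (603 × 614) / (1252 × 125) = 370242/156500 ≈ 2.37
risk, rotating-shift workers = 603/1855 = 0.3251
risk, day-shift workers = 125/739 = 0.1691
RR = 0.3251 / 0.1691 = 1.92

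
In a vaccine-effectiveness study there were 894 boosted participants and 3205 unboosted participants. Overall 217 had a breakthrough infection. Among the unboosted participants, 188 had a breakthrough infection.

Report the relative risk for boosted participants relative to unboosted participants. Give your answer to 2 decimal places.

boosted participants with the outcome: 217 − 188 = 29
boosted participants without the outcome: 894 − 29 = 865
unboosted participants without the outcome: 3205 − 188 = 3017
risk, boosted participants = 29/894 = 0.03244
risk, unboosted participants = 188/3205 = 0.05866
RR = 0.03244 / 0.05866 = 0.55

0.55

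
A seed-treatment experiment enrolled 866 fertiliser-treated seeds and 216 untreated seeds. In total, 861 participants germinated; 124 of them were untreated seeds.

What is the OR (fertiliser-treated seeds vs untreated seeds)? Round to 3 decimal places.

fertiliser-treated seeds with the outcome: 861 − 124 = 737
fertiliser-treated seeds without the outcome: 866 − 737 = 129
untreated seeds without the outcome: 216 − 124 = 92
OR = (737 × 92) / (129 × 124) = 67804/15996 ≈ 4.239

OR: 4.239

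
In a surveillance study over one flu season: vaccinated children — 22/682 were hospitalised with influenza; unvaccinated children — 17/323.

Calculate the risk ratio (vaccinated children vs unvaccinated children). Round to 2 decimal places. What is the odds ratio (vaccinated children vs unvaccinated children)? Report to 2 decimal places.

risk, vaccinated children = 22/682 = 0.03226
risk, unvaccinated children = 17/323 = 0.05263
RR = 0.03226 / 0.05263 = 0.61
OR = (22 × 306) / (660 × 17) = 6732/11220 ≈ 0.60

RR = 0.61; OR = 0.60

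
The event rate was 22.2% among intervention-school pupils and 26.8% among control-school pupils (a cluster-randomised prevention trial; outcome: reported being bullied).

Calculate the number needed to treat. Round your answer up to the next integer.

22

absolute risk difference = 0.046000
1 / 0.046000 = 21.739 → round up → 22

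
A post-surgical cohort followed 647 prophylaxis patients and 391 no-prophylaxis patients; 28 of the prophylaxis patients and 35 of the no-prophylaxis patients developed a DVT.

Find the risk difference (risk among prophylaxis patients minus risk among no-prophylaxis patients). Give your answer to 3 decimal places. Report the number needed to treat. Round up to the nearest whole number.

risk, prophylaxis patients = 28/647 = 0.04328
risk, no-prophylaxis patients = 35/391 = 0.08951
risk difference = 0.04328 − 0.08951 = -0.046
absolute risk difference = 0.046237
1 / 0.046237 = 21.628 → round up → 22

RD = -0.046; NNT = 22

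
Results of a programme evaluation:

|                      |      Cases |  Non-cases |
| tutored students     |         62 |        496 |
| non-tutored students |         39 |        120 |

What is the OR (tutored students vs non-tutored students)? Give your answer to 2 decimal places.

0.38

odds, tutored students = 62/496 = 0.1250
odds, non-tutored students = 39/120 = 0.3250
OR = 0.1250 / 0.3250 = 0.38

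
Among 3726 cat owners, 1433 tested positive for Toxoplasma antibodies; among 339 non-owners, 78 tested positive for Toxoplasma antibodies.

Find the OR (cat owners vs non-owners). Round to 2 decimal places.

OR = (1433 × 261) / (2293 × 78) = 374013/178854 ≈ 2.09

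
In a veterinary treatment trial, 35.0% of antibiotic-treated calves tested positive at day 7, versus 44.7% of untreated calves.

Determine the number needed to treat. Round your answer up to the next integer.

absolute risk difference = 0.097000
1 / 0.097000 = 10.309 → round up → 11

NNT = 11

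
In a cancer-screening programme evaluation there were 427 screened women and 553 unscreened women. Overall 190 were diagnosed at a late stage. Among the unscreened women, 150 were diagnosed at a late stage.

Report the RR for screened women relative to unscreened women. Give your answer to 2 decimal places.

RR = 0.35

screened women with the outcome: 190 − 150 = 40
screened women without the outcome: 427 − 40 = 387
unscreened women without the outcome: 553 − 150 = 403
risk, screened women = 40/427 = 0.0937
risk, unscreened women = 150/553 = 0.2712
RR = 0.0937 / 0.2712 = 0.35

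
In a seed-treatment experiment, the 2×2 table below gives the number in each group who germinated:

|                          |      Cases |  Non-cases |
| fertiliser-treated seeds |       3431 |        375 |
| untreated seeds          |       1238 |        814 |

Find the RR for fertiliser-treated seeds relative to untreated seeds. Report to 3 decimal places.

1.494

risk, fertiliser-treated seeds = 3431/3806 = 0.9015
risk, untreated seeds = 1238/2052 = 0.6033
RR = 0.9015 / 0.6033 = 1.494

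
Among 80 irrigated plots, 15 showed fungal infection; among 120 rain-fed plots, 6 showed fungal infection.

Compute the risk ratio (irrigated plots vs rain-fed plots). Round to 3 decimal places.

risk, irrigated plots = 15/80 = 0.1875
risk, rain-fed plots = 6/120 = 0.0500
RR = 0.1875 / 0.0500 = 3.750

3.750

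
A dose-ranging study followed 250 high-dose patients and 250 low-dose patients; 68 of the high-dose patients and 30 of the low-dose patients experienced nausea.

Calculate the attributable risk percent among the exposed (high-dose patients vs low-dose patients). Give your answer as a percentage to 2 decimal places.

AR% = 55.88%

risk, high-dose patients = 68/250 = 0.2720
risk, low-dose patients = 30/250 = 0.1200
AR% = (0.2720 − 0.1200) / 0.2720 = 0.5588 → 55.88%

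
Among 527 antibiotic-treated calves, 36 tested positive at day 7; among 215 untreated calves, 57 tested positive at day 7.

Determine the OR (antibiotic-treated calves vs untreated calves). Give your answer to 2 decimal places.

OR = (36 × 158) / (491 × 57) = 5688/27987 ≈ 0.20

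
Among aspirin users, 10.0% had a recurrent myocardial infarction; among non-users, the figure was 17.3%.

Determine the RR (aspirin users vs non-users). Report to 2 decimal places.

RR = 0.1000 / 0.1730 = 0.58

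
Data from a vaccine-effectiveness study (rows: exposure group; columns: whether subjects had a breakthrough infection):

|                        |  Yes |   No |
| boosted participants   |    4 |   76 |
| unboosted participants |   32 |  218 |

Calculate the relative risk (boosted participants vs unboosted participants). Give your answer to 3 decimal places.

risk, boosted participants = 4/80 = 0.0500
risk, unboosted participants = 32/250 = 0.1280
RR = 0.0500 / 0.1280 = 0.391

RR: 0.391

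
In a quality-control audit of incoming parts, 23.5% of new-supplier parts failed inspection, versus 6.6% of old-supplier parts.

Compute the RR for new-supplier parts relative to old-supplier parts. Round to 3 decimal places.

RR = 0.2350 / 0.0660 = 3.561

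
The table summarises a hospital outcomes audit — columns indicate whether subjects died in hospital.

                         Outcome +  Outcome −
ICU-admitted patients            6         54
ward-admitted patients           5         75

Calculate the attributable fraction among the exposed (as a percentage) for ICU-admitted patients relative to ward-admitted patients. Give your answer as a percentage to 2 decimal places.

AR% ≈ 37.50%

risk, ICU-admitted patients = 6/60 = 0.1000
risk, ward-admitted patients = 5/80 = 0.0625
AR% = (0.1000 − 0.0625) / 0.1000 = 0.3750 → 37.50%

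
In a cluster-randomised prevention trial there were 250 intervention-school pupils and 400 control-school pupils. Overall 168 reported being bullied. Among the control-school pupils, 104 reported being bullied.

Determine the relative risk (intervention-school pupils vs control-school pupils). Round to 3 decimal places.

0.985

intervention-school pupils with the outcome: 168 − 104 = 64
intervention-school pupils without the outcome: 250 − 64 = 186
control-school pupils without the outcome: 400 − 104 = 296
risk, intervention-school pupils = 64/250 = 0.2560
risk, control-school pupils = 104/400 = 0.2600
RR = 0.2560 / 0.2600 = 0.985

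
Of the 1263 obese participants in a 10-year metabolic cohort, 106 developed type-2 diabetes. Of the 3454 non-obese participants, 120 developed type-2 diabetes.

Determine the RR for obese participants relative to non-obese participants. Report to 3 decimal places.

RR: 2.416

risk, obese participants = 106/1263 = 0.08393
risk, non-obese participants = 120/3454 = 0.03474
RR = 0.08393 / 0.03474 = 2.416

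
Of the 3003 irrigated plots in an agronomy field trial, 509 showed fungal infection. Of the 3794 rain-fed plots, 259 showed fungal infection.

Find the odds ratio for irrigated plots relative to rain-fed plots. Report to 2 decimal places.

OR = (509 × 3535) / (2494 × 259) = 1799315/645946 ≈ 2.79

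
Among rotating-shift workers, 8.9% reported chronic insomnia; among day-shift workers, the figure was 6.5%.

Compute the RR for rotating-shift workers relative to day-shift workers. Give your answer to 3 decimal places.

RR = 0.0890 / 0.0650 = 1.369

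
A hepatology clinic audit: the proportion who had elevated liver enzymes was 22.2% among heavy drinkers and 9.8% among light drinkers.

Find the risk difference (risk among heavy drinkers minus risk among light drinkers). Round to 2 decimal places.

risk difference = 0.2220 − 0.0980 = 0.12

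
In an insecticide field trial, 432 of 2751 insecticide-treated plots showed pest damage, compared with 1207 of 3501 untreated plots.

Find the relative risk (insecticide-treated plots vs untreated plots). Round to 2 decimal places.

risk, insecticide-treated plots = 432/2751 = 0.1570
risk, untreated plots = 1207/3501 = 0.3448
RR = 0.1570 / 0.3448 = 0.46

RR = 0.46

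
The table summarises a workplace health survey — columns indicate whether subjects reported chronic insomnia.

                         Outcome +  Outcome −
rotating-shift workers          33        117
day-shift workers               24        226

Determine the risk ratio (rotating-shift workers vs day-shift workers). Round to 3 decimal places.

risk, rotating-shift workers = 33/150 = 0.2200
risk, day-shift workers = 24/250 = 0.0960
RR = 0.2200 / 0.0960 = 2.292

RR = 2.292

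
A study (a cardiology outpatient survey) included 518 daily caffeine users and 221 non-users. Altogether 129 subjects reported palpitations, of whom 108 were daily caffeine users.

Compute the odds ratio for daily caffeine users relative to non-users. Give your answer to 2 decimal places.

2.51

daily caffeine users without the outcome: 518 − 108 = 410
non-users with the outcome: 129 − 108 = 21
non-users without the outcome: 221 − 21 = 200
odds, daily caffeine users = 108/410 = 0.2634
odds, non-users = 21/200 = 0.1050
OR = 0.2634 / 0.1050 = 2.51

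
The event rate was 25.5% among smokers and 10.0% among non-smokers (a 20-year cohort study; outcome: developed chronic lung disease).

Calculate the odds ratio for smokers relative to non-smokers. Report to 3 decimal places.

odds, smokers = 0.2550/0.7450 = 0.3423
odds, non-smokers = 0.1000/0.9000 = 0.1111
OR = 0.3423 / 0.1111 = 3.081

3.081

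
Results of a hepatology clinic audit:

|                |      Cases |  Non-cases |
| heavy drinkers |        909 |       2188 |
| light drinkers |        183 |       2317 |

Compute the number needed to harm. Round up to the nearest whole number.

risk, heavy drinkers = 909/3097 = 0.293510
risk, light drinkers = 183/2500 = 0.073200
absolute risk difference = 0.220310
1 / 0.220310 = 4.539 → round up → 5

5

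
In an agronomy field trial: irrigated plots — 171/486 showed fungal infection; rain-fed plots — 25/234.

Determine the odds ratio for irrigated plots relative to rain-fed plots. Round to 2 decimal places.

OR = (171 × 209) / (315 × 25) = 35739/7875 ≈ 4.54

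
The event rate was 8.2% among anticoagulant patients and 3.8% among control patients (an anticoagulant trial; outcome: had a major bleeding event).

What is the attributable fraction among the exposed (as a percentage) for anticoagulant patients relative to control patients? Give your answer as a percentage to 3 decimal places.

AR% = (0.08200 − 0.03800) / 0.08200 = 0.5366 → 53.659%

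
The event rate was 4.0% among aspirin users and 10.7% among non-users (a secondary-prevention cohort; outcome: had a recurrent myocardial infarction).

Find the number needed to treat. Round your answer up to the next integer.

absolute risk difference = 0.067000
1 / 0.067000 = 14.925 → round up → 15

15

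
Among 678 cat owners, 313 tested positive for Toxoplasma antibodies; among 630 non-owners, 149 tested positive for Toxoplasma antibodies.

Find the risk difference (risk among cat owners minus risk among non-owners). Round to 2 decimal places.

risk, cat owners = 313/678 = 0.4617
risk, non-owners = 149/630 = 0.2365
risk difference = 0.4617 − 0.2365 = 0.23

0.23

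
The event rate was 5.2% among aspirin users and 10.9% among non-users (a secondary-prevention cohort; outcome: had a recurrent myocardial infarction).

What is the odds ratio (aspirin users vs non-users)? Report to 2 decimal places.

OR = 0.45

odds, aspirin users = 0.0520/0.9480 = 0.0549
odds, non-users = 0.1090/0.8910 = 0.1223
OR = 0.0549 / 0.1223 = 0.45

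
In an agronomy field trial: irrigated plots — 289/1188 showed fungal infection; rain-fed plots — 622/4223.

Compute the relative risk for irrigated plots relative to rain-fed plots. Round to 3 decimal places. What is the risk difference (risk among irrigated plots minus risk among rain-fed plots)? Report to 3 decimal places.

risk, irrigated plots = 289/1188 = 0.2433
risk, rain-fed plots = 622/4223 = 0.1473
RR = 0.2433 / 0.1473 = 1.652
risk difference = 0.2433 − 0.1473 = 0.096

RR = 1.652; RD = 0.096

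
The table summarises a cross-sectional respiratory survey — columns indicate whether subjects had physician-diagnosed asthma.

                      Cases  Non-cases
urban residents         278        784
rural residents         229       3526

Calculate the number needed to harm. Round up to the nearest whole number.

5

risk, urban residents = 278/1062 = 0.261770
risk, rural residents = 229/3755 = 0.060985
absolute risk difference = 0.200785
1 / 0.200785 = 4.980 → round up → 5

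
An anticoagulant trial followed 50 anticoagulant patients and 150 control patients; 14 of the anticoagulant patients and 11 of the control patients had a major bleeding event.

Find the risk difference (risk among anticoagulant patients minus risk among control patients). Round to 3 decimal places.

risk, anticoagulant patients = 14/50 = 0.2800
risk, control patients = 11/150 = 0.0733
risk difference = 0.2800 − 0.0733 = 0.207

RD: 0.207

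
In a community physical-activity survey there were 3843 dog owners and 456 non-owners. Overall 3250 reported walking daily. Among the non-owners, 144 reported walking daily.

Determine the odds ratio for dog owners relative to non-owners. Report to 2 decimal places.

9.13

dog owners with the outcome: 3250 − 144 = 3106
dog owners without the outcome: 3843 − 3106 = 737
non-owners without the outcome: 456 − 144 = 312
odds, dog owners = 3106/737 = 4.2144
odds, non-owners = 144/312 = 0.4615
OR = 4.2144 / 0.4615 = 9.13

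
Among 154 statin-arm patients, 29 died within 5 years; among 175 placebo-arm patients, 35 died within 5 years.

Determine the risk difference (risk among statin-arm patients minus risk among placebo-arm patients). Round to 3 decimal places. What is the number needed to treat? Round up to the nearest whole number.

risk, statin-arm patients = 29/154 = 0.1883
risk, placebo-arm patients = 35/175 = 0.2000
risk difference = 0.1883 − 0.2000 = -0.012
absolute risk difference = 0.011688
1 / 0.011688 = 85.558 → round up → 86

RD = -0.012; NNT = 86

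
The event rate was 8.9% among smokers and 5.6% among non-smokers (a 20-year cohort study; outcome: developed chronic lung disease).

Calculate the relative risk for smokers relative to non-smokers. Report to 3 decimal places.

RR = 0.0890 / 0.0560 = 1.589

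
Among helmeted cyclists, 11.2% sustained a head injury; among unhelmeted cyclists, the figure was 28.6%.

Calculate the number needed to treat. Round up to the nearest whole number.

absolute risk difference = 0.174000
1 / 0.174000 = 5.747 → round up → 6

NNT = 6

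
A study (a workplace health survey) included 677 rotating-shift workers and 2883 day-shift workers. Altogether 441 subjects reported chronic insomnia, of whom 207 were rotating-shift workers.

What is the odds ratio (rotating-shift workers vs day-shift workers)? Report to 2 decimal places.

OR = 4.99

rotating-shift workers without the outcome: 677 − 207 = 470
day-shift workers with the outcome: 441 − 207 = 234
day-shift workers without the outcome: 2883 − 234 = 2649
odds, rotating-shift workers = 207/470 = 0.4404
odds, day-shift workers = 234/2649 = 0.0883
OR = 0.4404 / 0.0883 = 4.99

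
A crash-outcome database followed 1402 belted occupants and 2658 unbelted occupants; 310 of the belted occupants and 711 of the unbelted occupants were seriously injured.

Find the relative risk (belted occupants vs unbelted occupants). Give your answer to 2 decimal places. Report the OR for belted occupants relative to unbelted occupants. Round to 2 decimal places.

RR = 0.83; OR = 0.78

risk, belted occupants = 310/1402 = 0.2211
risk, unbelted occupants = 711/2658 = 0.2675
RR = 0.2211 / 0.2675 = 0.83
odds, belted occupants = 310/1092 = 0.2839
odds, unbelted occupants = 711/1947 = 0.3652
OR = 0.2839 / 0.3652 = 0.78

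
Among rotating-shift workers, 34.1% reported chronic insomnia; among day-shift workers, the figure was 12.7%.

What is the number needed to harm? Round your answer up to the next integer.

absolute risk difference = 0.214000
1 / 0.214000 = 4.673 → round up → 5

5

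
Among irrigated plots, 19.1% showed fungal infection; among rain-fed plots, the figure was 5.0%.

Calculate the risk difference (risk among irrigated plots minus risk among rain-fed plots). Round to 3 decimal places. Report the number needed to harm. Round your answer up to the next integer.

risk difference = 0.1910 − 0.0500 = 0.141
absolute risk difference = 0.141000
1 / 0.141000 = 7.092 → round up → 8

RD = 0.141; NNH = 8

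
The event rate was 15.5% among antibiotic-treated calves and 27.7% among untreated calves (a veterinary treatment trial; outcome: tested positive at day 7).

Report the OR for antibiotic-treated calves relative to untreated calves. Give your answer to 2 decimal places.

0.48

odds, antibiotic-treated calves = 0.1550/0.8450 = 0.1834
odds, untreated calves = 0.2770/0.7230 = 0.3831
OR = 0.1834 / 0.3831 = 0.48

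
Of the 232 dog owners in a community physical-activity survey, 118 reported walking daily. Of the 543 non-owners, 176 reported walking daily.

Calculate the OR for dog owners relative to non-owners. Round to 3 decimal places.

odds, dog owners = 118/114 = 1.0351
odds, non-owners = 176/367 = 0.4796
OR = 1.0351 / 0.4796 = 2.158

2.158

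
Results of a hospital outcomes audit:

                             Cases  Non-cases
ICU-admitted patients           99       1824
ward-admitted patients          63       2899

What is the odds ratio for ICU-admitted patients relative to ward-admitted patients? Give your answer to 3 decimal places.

odds, ICU-admitted patients = 99/1824 = 0.05428
odds, ward-admitted patients = 63/2899 = 0.02173
OR = 0.05428 / 0.02173 = 2.498

OR ≈ 2.498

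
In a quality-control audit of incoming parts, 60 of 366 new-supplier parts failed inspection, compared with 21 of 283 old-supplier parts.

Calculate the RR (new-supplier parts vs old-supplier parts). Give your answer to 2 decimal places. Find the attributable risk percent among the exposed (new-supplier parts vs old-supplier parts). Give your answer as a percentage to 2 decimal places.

RR = 2.21; AR% = 54.73%

risk, new-supplier parts = 60/366 = 0.1639
risk, old-supplier parts = 21/283 = 0.0742
RR = 0.1639 / 0.0742 = 2.21
AR% = (0.1639 − 0.0742) / 0.1639 = 0.5473 → 54.73%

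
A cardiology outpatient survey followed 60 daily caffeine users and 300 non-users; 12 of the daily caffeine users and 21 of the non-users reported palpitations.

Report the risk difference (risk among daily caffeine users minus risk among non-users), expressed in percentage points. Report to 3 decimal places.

RD ≈ 13.000

risk, daily caffeine users = 12/60 = 0.2000
risk, non-users = 21/300 = 0.0700
risk difference = 0.2000 − 0.0700 = 0.1300 → 13.000 percentage points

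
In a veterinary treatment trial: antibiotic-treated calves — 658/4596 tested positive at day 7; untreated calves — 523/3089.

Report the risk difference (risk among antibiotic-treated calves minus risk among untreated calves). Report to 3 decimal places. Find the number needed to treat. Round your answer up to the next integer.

risk, antibiotic-treated calves = 658/4596 = 0.1432
risk, untreated calves = 523/3089 = 0.1693
risk difference = 0.1432 − 0.1693 = -0.026
absolute risk difference = 0.026142
1 / 0.026142 = 38.253 → round up → 39

RD = -0.026; NNT = 39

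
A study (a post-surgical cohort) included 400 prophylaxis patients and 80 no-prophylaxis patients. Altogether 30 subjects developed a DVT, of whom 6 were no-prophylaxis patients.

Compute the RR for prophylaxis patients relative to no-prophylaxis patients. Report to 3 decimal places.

prophylaxis patients with the outcome: 30 − 6 = 24
prophylaxis patients without the outcome: 400 − 24 = 376
no-prophylaxis patients without the outcome: 80 − 6 = 74
risk, prophylaxis patients = 24/400 = 0.0600
risk, no-prophylaxis patients = 6/80 = 0.0750
RR = 0.0600 / 0.0750 = 0.800

0.800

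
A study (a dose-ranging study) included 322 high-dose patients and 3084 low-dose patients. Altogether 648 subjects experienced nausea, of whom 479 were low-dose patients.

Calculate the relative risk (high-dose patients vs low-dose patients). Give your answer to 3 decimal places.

high-dose patients with the outcome: 648 − 479 = 169
high-dose patients without the outcome: 322 − 169 = 153
low-dose patients without the outcome: 3084 − 479 = 2605
risk, high-dose patients = 169/322 = 0.5248
risk, low-dose patients = 479/3084 = 0.1553
RR = 0.5248 / 0.1553 = 3.379

RR ≈ 3.379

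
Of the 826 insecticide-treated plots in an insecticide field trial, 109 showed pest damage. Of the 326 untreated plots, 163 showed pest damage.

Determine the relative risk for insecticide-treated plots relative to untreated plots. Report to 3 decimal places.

0.264

risk, insecticide-treated plots = 109/826 = 0.1320
risk, untreated plots = 163/326 = 0.5000
RR = 0.1320 / 0.5000 = 0.264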